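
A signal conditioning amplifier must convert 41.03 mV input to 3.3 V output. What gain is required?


Gain = Vout / Vin (converting to same units).
G = 3.3 V / 41.03 mV
G = 3300.0 mV / 41.03 mV
G = 80.43

80.43


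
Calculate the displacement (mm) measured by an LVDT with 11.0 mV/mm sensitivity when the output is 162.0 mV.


Displacement = Vout / sensitivity.
d = 162.0 / 11.0
d = 14.727 mm

14.727 mm


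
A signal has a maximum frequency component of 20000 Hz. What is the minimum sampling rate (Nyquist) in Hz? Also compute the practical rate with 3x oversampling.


By Nyquist theorem, fs_min = 2 * fmax.
fs_min = 2 * 20000 = 40000 Hz
Practical rate = 3 * fs_min = 3 * 40000 = 120000 Hz

fs_min = 40000 Hz, fs_practical = 120000 Hz


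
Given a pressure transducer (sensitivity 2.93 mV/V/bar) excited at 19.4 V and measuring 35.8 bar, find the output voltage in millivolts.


Output = sensitivity * Vex * P.
Vout = 2.93 * 19.4 * 35.8
Vout = 56.842 * 35.8
Vout = 2034.94 mV

2034.94 mV


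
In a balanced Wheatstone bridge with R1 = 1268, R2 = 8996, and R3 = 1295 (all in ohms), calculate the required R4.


At balance: R1*R4 = R2*R3, so R4 = R2*R3/R1.
R4 = 8996 * 1295 / 1268
R4 = 11649820 / 1268
R4 = 9187.56 ohm

9187.56 ohm


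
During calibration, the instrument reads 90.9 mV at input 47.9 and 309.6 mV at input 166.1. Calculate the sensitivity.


Sensitivity = (y2 - y1) / (x2 - x1).
S = (309.6 - 90.9) / (166.1 - 47.9)
S = 218.7 / 118.2
S = 1.8503 mV/unit

1.8503 mV/unit


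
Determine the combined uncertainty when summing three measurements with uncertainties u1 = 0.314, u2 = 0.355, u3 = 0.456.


For a sum of independent quantities, uc = sqrt(u1^2 + u2^2 + u3^2).
uc = sqrt(0.314^2 + 0.355^2 + 0.456^2)
uc = sqrt(0.098596 + 0.126025 + 0.207936)
uc = 0.6577

0.6577


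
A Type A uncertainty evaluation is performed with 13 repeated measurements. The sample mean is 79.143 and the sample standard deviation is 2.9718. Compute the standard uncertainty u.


The standard uncertainty for Type A evaluation is u = s / sqrt(n).
u = 2.9718 / sqrt(13)
u = 2.9718 / 3.6056
u = 0.8242

0.8242


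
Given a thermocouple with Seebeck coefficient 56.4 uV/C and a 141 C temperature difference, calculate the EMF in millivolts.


The thermocouple output V = sensitivity * dT.
V = 56.4 uV/C * 141 C
V = 7952.4 uV
V = 7.952 mV

7.952 mV


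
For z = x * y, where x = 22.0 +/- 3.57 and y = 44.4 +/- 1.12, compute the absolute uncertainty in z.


For a product z = x*y, the relative uncertainty is:
uz/z = sqrt((ux/x)^2 + (uy/y)^2)
Relative uncertainties: ux/x = 3.57/22.0 = 0.162273
uy/y = 1.12/44.4 = 0.025225
z = 22.0 * 44.4 = 976.8
uz = 976.8 * sqrt(0.162273^2 + 0.025225^2) = 160.412

160.412


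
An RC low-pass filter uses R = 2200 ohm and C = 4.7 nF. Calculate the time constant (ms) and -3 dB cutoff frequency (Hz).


Time constant: tau = R * C.
tau = 2200 * 4.70e-09 = 1.034e-05 s
tau = 0.0103 ms
Cutoff frequency: fc = 1 / (2*pi*R*C).
fc = 1 / (2*pi*1.034e-05) = 15392.16 Hz

tau = 0.0103 ms, fc = 15392.16 Hz


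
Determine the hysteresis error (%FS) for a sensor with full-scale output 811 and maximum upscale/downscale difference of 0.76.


Hysteresis = (max difference / full scale) * 100%.
H = (0.76 / 811) * 100
H = 0.094 %FS

0.094 %FS


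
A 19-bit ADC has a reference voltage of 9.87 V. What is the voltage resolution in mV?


The resolution (LSB) of an ADC is Vref / 2^n.
LSB = 9.87 / 2^19
LSB = 9.87 / 524288
LSB = 1.883e-05 V = 0.01882553 mV

0.01882553 mV


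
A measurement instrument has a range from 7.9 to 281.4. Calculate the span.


Span = upper range - lower range.
Span = 281.4 - (7.9)
Span = 273.5

273.5


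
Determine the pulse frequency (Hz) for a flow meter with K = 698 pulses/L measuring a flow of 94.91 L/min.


Frequency = K * Q / 60 (converting L/min to L/s).
f = 698 * 94.91 / 60
f = 66247.18 / 60
f = 1104.12 Hz

1104.12 Hz


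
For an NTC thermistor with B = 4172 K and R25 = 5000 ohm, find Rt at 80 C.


NTC thermistor equation: Rt = R25 * exp(B * (1/T - 1/T25)).
T in Kelvin: 353.15 K, T25 = 298.15 K
1/T - 1/T25 = 1/353.15 - 1/298.15 = -0.00052236
B * (1/T - 1/T25) = 4172 * -0.00052236 = -2.1793
Rt = 5000 * exp(-2.1793) = 565.6 ohm

565.6 ohm


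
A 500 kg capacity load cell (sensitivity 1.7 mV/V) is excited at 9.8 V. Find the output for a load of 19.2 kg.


Vout = rated_output * Vex * (load / capacity).
Vout = 1.7 * 9.8 * (19.2 / 500)
Vout = 1.7 * 9.8 * 0.0384
Vout = 0.64 mV

0.64 mV


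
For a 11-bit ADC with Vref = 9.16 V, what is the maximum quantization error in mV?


The maximum quantization error is +/- LSB/2.
LSB = Vref / 2^n = 9.16 / 2048 = 0.00447266 V
Max error = LSB / 2 = 0.00447266 / 2 = 0.00223633 V
Max error = 2.2363 mV

2.2363 mV


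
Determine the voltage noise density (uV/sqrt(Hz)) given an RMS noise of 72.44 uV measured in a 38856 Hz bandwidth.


Noise spectral density = Vrms / sqrt(BW).
NSD = 72.44 / sqrt(38856)
NSD = 72.44 / 197.1193
NSD = 0.3675 uV/sqrt(Hz)

0.3675 uV/sqrt(Hz)


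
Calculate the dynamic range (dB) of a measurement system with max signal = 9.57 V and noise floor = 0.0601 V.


Dynamic range = 20 * log10(Vmax / Vnoise).
DR = 20 * log10(9.57 / 0.0601)
DR = 20 * log10(159.23)
DR = 44.04 dB

44.04 dB


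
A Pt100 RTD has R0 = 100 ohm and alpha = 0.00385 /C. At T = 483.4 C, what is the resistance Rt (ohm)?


The RTD equation: Rt = R0 * (1 + alpha * T).
Rt = 100 * (1 + 0.00385 * 483.4)
Rt = 100 * (1 + 1.86109)
Rt = 100 * 2.86109
Rt = 286.109 ohm

286.109 ohm


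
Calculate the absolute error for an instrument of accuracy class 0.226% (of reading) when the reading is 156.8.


Absolute error = (accuracy% / 100) * reading.
Error = (0.226 / 100) * 156.8
Error = 0.00226 * 156.8
Error = 0.3544

0.3544


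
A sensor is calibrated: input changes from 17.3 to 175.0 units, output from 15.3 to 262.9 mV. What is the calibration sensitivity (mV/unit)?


Sensitivity = (y2 - y1) / (x2 - x1).
S = (262.9 - 15.3) / (175.0 - 17.3)
S = 247.6 / 157.7
S = 1.5701 mV/unit

1.5701 mV/unit


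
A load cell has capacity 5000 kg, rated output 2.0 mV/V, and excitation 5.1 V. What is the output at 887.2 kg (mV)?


Vout = rated_output * Vex * (load / capacity).
Vout = 2.0 * 5.1 * (887.2 / 5000)
Vout = 2.0 * 5.1 * 0.17744
Vout = 1.81 mV

1.81 mV


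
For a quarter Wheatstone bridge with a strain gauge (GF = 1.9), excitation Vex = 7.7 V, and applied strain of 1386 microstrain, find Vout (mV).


Quarter bridge output: Vout = (GF * epsilon * Vex) / 4.
Vout = (1.9 * 1386e-6 * 7.7) / 4
Vout = 0.02027718 / 4 V
Vout = 0.0050693 V = 5.0693 mV

5.0693 mV


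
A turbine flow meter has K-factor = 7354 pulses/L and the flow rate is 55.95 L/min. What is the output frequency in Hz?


Frequency = K * Q / 60 (converting L/min to L/s).
f = 7354 * 55.95 / 60
f = 411456.3 / 60
f = 6857.61 Hz

6857.61 Hz


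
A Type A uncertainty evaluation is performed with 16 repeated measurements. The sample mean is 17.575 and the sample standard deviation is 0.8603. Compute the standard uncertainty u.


The standard uncertainty for Type A evaluation is u = s / sqrt(n).
u = 0.8603 / sqrt(16)
u = 0.8603 / 4.0
u = 0.2151

0.2151


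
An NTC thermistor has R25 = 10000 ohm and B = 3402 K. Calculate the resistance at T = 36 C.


NTC thermistor equation: Rt = R25 * exp(B * (1/T - 1/T25)).
T in Kelvin: 309.15 K, T25 = 298.15 K
1/T - 1/T25 = 1/309.15 - 1/298.15 = -0.00011934
B * (1/T - 1/T25) = 3402 * -0.00011934 = -0.406
Rt = 10000 * exp(-0.406) = 6663.1 ohm

6663.1 ohm


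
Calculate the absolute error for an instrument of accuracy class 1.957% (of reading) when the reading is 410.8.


Absolute error = (accuracy% / 100) * reading.
Error = (1.957 / 100) * 410.8
Error = 0.01957 * 410.8
Error = 8.0394

8.0394


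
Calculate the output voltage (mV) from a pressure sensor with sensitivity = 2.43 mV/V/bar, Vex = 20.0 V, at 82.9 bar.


Output = sensitivity * Vex * P.
Vout = 2.43 * 20.0 * 82.9
Vout = 48.6 * 82.9
Vout = 4028.94 mV

4028.94 mV


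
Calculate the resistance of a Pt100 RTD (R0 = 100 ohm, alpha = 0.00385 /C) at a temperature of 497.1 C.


The RTD equation: Rt = R0 * (1 + alpha * T).
Rt = 100 * (1 + 0.00385 * 497.1)
Rt = 100 * (1 + 1.913835)
Rt = 100 * 2.913835
Rt = 291.384 ohm

291.384 ohm


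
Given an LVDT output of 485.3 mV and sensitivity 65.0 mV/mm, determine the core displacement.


Displacement = Vout / sensitivity.
d = 485.3 / 65.0
d = 7.466 mm

7.466 mm


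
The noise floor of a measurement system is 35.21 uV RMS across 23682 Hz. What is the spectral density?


Noise spectral density = Vrms / sqrt(BW).
NSD = 35.21 / sqrt(23682)
NSD = 35.21 / 153.8896
NSD = 0.2288 uV/sqrt(Hz)

0.2288 uV/sqrt(Hz)


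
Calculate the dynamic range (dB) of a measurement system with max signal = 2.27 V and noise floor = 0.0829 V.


Dynamic range = 20 * log10(Vmax / Vnoise).
DR = 20 * log10(2.27 / 0.0829)
DR = 20 * log10(27.38)
DR = 28.75 dB

28.75 dB


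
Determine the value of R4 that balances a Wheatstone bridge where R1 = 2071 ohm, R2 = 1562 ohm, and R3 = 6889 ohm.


At balance: R1*R4 = R2*R3, so R4 = R2*R3/R1.
R4 = 1562 * 6889 / 2071
R4 = 10760618 / 2071
R4 = 5195.86 ohm

5195.86 ohm


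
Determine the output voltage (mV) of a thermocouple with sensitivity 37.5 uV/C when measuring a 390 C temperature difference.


The thermocouple output V = sensitivity * dT.
V = 37.5 uV/C * 390 C
V = 14625.0 uV
V = 14.625 mV

14.625 mV


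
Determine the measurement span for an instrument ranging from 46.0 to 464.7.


Span = upper range - lower range.
Span = 464.7 - (46.0)
Span = 418.7

418.7


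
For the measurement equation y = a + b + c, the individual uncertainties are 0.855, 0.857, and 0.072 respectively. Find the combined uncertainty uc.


For a sum of independent quantities, uc = sqrt(u1^2 + u2^2 + u3^2).
uc = sqrt(0.855^2 + 0.857^2 + 0.072^2)
uc = sqrt(0.731025 + 0.734449 + 0.005184)
uc = 1.2127

1.2127


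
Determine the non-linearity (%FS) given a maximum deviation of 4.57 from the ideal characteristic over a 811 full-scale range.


Linearity error = (max deviation / full scale) * 100%.
Linearity = (4.57 / 811) * 100
Linearity = 0.564 %FS

0.564 %FS


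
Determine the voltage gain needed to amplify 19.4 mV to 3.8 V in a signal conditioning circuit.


Gain = Vout / Vin (converting to same units).
G = 3.8 V / 19.4 mV
G = 3800.0 mV / 19.4 mV
G = 195.88

195.88


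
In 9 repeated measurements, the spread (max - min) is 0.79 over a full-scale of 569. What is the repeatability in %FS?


Repeatability = (spread / full scale) * 100%.
R = (0.79 / 569) * 100
R = 0.139 %FS

0.139 %FS


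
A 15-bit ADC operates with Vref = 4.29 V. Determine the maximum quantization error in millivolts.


The maximum quantization error is +/- LSB/2.
LSB = Vref / 2^n = 4.29 / 32768 = 0.00013092 V
Max error = LSB / 2 = 0.00013092 / 2 = 6.546e-05 V
Max error = 0.0655 mV

0.0655 mV


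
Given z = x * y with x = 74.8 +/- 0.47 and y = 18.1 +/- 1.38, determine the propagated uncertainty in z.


For a product z = x*y, the relative uncertainty is:
uz/z = sqrt((ux/x)^2 + (uy/y)^2)
Relative uncertainties: ux/x = 0.47/74.8 = 0.006283
uy/y = 1.38/18.1 = 0.076243
z = 74.8 * 18.1 = 1353.9
uz = 1353.9 * sqrt(0.006283^2 + 0.076243^2) = 103.574

103.574


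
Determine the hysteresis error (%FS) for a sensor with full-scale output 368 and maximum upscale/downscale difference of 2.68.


Hysteresis = (max difference / full scale) * 100%.
H = (2.68 / 368) * 100
H = 0.728 %FS

0.728 %FS


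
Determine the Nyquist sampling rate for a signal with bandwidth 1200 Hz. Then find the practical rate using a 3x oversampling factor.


By Nyquist theorem, fs_min = 2 * fmax.
fs_min = 2 * 1200 = 2400 Hz
Practical rate = 3 * fs_min = 3 * 2400 = 7200 Hz

fs_min = 2400 Hz, fs_practical = 7200 Hz


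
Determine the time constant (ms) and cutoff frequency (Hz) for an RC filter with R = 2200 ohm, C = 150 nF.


Time constant: tau = R * C.
tau = 2200 * 1.50e-07 = 0.00033 s
tau = 0.33 ms
Cutoff frequency: fc = 1 / (2*pi*R*C).
fc = 1 / (2*pi*0.00033) = 482.29 Hz

tau = 0.33 ms, fc = 482.29 Hz


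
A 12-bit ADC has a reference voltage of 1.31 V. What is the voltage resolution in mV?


The resolution (LSB) of an ADC is Vref / 2^n.
LSB = 1.31 / 2^12
LSB = 1.31 / 4096
LSB = 0.00031982 V = 0.31982422 mV

0.31982422 mV


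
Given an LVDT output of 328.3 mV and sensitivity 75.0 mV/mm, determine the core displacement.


Displacement = Vout / sensitivity.
d = 328.3 / 75.0
d = 4.377 mm

4.377 mm


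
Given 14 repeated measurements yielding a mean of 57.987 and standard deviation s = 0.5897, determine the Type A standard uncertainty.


The standard uncertainty for Type A evaluation is u = s / sqrt(n).
u = 0.5897 / sqrt(14)
u = 0.5897 / 3.7417
u = 0.1576

0.1576


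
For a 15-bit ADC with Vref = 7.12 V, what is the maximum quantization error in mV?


The maximum quantization error is +/- LSB/2.
LSB = Vref / 2^n = 7.12 / 32768 = 0.00021729 V
Max error = LSB / 2 = 0.00021729 / 2 = 0.00010864 V
Max error = 0.1086 mV

0.1086 mV


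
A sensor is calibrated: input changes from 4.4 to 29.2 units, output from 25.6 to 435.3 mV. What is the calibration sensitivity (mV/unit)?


Sensitivity = (y2 - y1) / (x2 - x1).
S = (435.3 - 25.6) / (29.2 - 4.4)
S = 409.7 / 24.8
S = 16.5202 mV/unit

16.5202 mV/unit


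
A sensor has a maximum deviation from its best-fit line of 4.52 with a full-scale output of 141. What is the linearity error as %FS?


Linearity error = (max deviation / full scale) * 100%.
Linearity = (4.52 / 141) * 100
Linearity = 3.206 %FS

3.206 %FS


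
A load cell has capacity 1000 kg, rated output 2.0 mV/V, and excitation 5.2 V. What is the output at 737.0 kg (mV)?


Vout = rated_output * Vex * (load / capacity).
Vout = 2.0 * 5.2 * (737.0 / 1000)
Vout = 2.0 * 5.2 * 0.737
Vout = 7.665 mV

7.665 mV


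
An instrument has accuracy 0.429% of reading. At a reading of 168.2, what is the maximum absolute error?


Absolute error = (accuracy% / 100) * reading.
Error = (0.429 / 100) * 168.2
Error = 0.00429 * 168.2
Error = 0.7216

0.7216


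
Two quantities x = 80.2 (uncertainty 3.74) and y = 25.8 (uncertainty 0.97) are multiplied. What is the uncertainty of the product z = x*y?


For a product z = x*y, the relative uncertainty is:
uz/z = sqrt((ux/x)^2 + (uy/y)^2)
Relative uncertainties: ux/x = 3.74/80.2 = 0.046633
uy/y = 0.97/25.8 = 0.037597
z = 80.2 * 25.8 = 2069.2
uz = 2069.2 * sqrt(0.046633^2 + 0.037597^2) = 123.946

123.946


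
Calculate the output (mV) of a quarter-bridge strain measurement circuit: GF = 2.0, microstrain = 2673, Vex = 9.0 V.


Quarter bridge output: Vout = (GF * epsilon * Vex) / 4.
Vout = (2.0 * 2673e-6 * 9.0) / 4
Vout = 0.048114 / 4 V
Vout = 0.0120285 V = 12.0285 mV

12.0285 mV


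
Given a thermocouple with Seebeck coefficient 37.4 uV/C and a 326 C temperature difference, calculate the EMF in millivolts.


The thermocouple output V = sensitivity * dT.
V = 37.4 uV/C * 326 C
V = 12192.4 uV
V = 12.192 mV

12.192 mV


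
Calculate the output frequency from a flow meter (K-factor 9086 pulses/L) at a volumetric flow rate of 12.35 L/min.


Frequency = K * Q / 60 (converting L/min to L/s).
f = 9086 * 12.35 / 60
f = 112212.1 / 60
f = 1870.2 Hz

1870.2 Hz


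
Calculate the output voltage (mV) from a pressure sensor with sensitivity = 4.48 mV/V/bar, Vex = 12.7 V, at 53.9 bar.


Output = sensitivity * Vex * P.
Vout = 4.48 * 12.7 * 53.9
Vout = 56.896 * 53.9
Vout = 3066.69 mV

3066.69 mV


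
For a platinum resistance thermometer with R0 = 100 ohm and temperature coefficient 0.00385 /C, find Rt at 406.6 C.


The RTD equation: Rt = R0 * (1 + alpha * T).
Rt = 100 * (1 + 0.00385 * 406.6)
Rt = 100 * (1 + 1.56541)
Rt = 100 * 2.56541
Rt = 256.541 ohm

256.541 ohm


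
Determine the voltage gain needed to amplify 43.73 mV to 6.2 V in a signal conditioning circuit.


Gain = Vout / Vin (converting to same units).
G = 6.2 V / 43.73 mV
G = 6200.0 mV / 43.73 mV
G = 141.78

141.78


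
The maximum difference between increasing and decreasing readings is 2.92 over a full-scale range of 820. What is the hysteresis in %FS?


Hysteresis = (max difference / full scale) * 100%.
H = (2.92 / 820) * 100
H = 0.356 %FS

0.356 %FS


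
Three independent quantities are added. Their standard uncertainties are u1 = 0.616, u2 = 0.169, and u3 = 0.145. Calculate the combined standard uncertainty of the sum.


For a sum of independent quantities, uc = sqrt(u1^2 + u2^2 + u3^2).
uc = sqrt(0.616^2 + 0.169^2 + 0.145^2)
uc = sqrt(0.379456 + 0.028561 + 0.021025)
uc = 0.655

0.655


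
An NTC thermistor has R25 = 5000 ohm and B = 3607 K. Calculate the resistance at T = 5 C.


NTC thermistor equation: Rt = R25 * exp(B * (1/T - 1/T25)).
T in Kelvin: 278.15 K, T25 = 298.15 K
1/T - 1/T25 = 1/278.15 - 1/298.15 = 0.00024117
B * (1/T - 1/T25) = 3607 * 0.00024117 = 0.8699
Rt = 5000 * exp(0.8699) = 11933.2 ohm

11933.2 ohm


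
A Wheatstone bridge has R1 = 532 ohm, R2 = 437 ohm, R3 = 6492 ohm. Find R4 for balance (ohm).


At balance: R1*R4 = R2*R3, so R4 = R2*R3/R1.
R4 = 437 * 6492 / 532
R4 = 2837004 / 532
R4 = 5332.71 ohm

5332.71 ohm


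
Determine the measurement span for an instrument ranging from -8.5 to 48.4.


Span = upper range - lower range.
Span = 48.4 - (-8.5)
Span = 56.9

56.9


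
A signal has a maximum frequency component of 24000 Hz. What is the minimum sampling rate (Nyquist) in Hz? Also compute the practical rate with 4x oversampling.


By Nyquist theorem, fs_min = 2 * fmax.
fs_min = 2 * 24000 = 48000 Hz
Practical rate = 4 * fs_min = 4 * 48000 = 192000 Hz

fs_min = 48000 Hz, fs_practical = 192000 Hz


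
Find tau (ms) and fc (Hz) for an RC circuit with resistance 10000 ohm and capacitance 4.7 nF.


Time constant: tau = R * C.
tau = 10000 * 4.70e-09 = 4.7e-05 s
tau = 0.047 ms
Cutoff frequency: fc = 1 / (2*pi*R*C).
fc = 1 / (2*pi*4.7e-05) = 3386.28 Hz

tau = 0.047 ms, fc = 3386.28 Hz


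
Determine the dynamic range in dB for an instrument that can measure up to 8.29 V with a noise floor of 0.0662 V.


Dynamic range = 20 * log10(Vmax / Vnoise).
DR = 20 * log10(8.29 / 0.0662)
DR = 20 * log10(125.23)
DR = 41.95 dB

41.95 dB


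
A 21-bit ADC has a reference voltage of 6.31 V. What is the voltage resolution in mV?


The resolution (LSB) of an ADC is Vref / 2^n.
LSB = 6.31 / 2^21
LSB = 6.31 / 2097152
LSB = 3.01e-06 V = 0.00300884 mV

0.00300884 mV


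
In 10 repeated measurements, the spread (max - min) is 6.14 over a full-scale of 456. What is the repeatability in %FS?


Repeatability = (spread / full scale) * 100%.
R = (6.14 / 456) * 100
R = 1.346 %FS

1.346 %FS


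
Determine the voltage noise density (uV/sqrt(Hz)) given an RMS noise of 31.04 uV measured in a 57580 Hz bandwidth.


Noise spectral density = Vrms / sqrt(BW).
NSD = 31.04 / sqrt(57580)
NSD = 31.04 / 239.9583
NSD = 0.1294 uV/sqrt(Hz)

0.1294 uV/sqrt(Hz)


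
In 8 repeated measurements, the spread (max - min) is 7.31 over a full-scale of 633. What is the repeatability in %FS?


Repeatability = (spread / full scale) * 100%.
R = (7.31 / 633) * 100
R = 1.155 %FS

1.155 %FS


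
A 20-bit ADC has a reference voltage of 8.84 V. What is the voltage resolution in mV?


The resolution (LSB) of an ADC is Vref / 2^n.
LSB = 8.84 / 2^20
LSB = 8.84 / 1048576
LSB = 8.43e-06 V = 0.00843048 mV

0.00843048 mV


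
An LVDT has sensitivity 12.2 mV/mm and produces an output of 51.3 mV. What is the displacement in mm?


Displacement = Vout / sensitivity.
d = 51.3 / 12.2
d = 4.205 mm

4.205 mm


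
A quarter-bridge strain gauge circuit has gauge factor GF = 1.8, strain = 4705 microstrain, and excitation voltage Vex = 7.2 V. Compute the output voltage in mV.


Quarter bridge output: Vout = (GF * epsilon * Vex) / 4.
Vout = (1.8 * 4705e-6 * 7.2) / 4
Vout = 0.0609768 / 4 V
Vout = 0.0152442 V = 15.2442 mV

15.2442 mV


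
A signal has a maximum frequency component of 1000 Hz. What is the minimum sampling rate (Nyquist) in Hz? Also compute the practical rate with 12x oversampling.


By Nyquist theorem, fs_min = 2 * fmax.
fs_min = 2 * 1000 = 2000 Hz
Practical rate = 12 * fs_min = 12 * 2000 = 24000 Hz

fs_min = 2000 Hz, fs_practical = 24000 Hz


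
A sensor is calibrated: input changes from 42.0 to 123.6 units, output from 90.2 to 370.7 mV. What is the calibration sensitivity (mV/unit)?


Sensitivity = (y2 - y1) / (x2 - x1).
S = (370.7 - 90.2) / (123.6 - 42.0)
S = 280.5 / 81.6
S = 3.4375 mV/unit

3.4375 mV/unit


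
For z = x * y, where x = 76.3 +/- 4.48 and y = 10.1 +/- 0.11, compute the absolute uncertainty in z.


For a product z = x*y, the relative uncertainty is:
uz/z = sqrt((ux/x)^2 + (uy/y)^2)
Relative uncertainties: ux/x = 4.48/76.3 = 0.058716
uy/y = 0.11/10.1 = 0.010891
z = 76.3 * 10.1 = 770.6
uz = 770.6 * sqrt(0.058716^2 + 0.010891^2) = 46.02

46.02


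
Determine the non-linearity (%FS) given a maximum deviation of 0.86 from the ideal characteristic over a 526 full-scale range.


Linearity error = (max deviation / full scale) * 100%.
Linearity = (0.86 / 526) * 100
Linearity = 0.163 %FS

0.163 %FS


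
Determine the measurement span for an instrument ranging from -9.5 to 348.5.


Span = upper range - lower range.
Span = 348.5 - (-9.5)
Span = 358.0

358.0


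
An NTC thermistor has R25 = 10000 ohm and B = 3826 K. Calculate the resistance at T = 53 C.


NTC thermistor equation: Rt = R25 * exp(B * (1/T - 1/T25)).
T in Kelvin: 326.15 K, T25 = 298.15 K
1/T - 1/T25 = 1/326.15 - 1/298.15 = -0.00028794
B * (1/T - 1/T25) = 3826 * -0.00028794 = -1.1017
Rt = 10000 * exp(-1.1017) = 3323.2 ohm

3323.2 ohm


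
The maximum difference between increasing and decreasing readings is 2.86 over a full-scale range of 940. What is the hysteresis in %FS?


Hysteresis = (max difference / full scale) * 100%.
H = (2.86 / 940) * 100
H = 0.304 %FS

0.304 %FS


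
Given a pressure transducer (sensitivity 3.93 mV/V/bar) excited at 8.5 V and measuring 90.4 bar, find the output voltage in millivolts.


Output = sensitivity * Vex * P.
Vout = 3.93 * 8.5 * 90.4
Vout = 33.405 * 90.4
Vout = 3019.81 mV

3019.81 mV


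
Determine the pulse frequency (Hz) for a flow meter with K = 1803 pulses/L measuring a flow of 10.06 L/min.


Frequency = K * Q / 60 (converting L/min to L/s).
f = 1803 * 10.06 / 60
f = 18138.18 / 60
f = 302.3 Hz

302.3 Hz


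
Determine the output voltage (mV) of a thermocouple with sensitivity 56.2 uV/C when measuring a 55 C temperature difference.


The thermocouple output V = sensitivity * dT.
V = 56.2 uV/C * 55 C
V = 3091.0 uV
V = 3.091 mV

3.091 mV


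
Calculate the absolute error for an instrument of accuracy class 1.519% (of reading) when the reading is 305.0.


Absolute error = (accuracy% / 100) * reading.
Error = (1.519 / 100) * 305.0
Error = 0.01519 * 305.0
Error = 4.6329

4.6329


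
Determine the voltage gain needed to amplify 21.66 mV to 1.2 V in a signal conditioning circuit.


Gain = Vout / Vin (converting to same units).
G = 1.2 V / 21.66 mV
G = 1200.0 mV / 21.66 mV
G = 55.4

55.4


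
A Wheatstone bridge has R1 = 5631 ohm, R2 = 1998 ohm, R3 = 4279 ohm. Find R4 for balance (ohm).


At balance: R1*R4 = R2*R3, so R4 = R2*R3/R1.
R4 = 1998 * 4279 / 5631
R4 = 8549442 / 5631
R4 = 1518.28 ohm

1518.28 ohm


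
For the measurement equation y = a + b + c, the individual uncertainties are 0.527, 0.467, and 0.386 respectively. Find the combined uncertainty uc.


For a sum of independent quantities, uc = sqrt(u1^2 + u2^2 + u3^2).
uc = sqrt(0.527^2 + 0.467^2 + 0.386^2)
uc = sqrt(0.277729 + 0.218089 + 0.148996)
uc = 0.803

0.803


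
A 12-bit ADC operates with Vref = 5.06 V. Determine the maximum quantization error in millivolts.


The maximum quantization error is +/- LSB/2.
LSB = Vref / 2^n = 5.06 / 4096 = 0.00123535 V
Max error = LSB / 2 = 0.00123535 / 2 = 0.00061768 V
Max error = 0.6177 mV

0.6177 mV


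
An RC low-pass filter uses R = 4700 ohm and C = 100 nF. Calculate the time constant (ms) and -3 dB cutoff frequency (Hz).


Time constant: tau = R * C.
tau = 4700 * 1.00e-07 = 0.00047 s
tau = 0.47 ms
Cutoff frequency: fc = 1 / (2*pi*R*C).
fc = 1 / (2*pi*0.00047) = 338.63 Hz

tau = 0.47 ms, fc = 338.63 Hz


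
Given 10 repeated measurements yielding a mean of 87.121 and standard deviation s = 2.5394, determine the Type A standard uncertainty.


The standard uncertainty for Type A evaluation is u = s / sqrt(n).
u = 2.5394 / sqrt(10)
u = 2.5394 / 3.1623
u = 0.803

0.803


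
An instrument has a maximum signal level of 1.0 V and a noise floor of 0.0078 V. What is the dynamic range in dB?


Dynamic range = 20 * log10(Vmax / Vnoise).
DR = 20 * log10(1.0 / 0.0078)
DR = 20 * log10(128.21)
DR = 42.16 dB

42.16 dB


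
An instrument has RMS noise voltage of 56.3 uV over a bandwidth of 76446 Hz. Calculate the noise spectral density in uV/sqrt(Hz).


Noise spectral density = Vrms / sqrt(BW).
NSD = 56.3 / sqrt(76446)
NSD = 56.3 / 276.4887
NSD = 0.2036 uV/sqrt(Hz)

0.2036 uV/sqrt(Hz)


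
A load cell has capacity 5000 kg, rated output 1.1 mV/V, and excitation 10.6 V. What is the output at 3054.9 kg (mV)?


Vout = rated_output * Vex * (load / capacity).
Vout = 1.1 * 10.6 * (3054.9 / 5000)
Vout = 1.1 * 10.6 * 0.61098
Vout = 7.124 mV

7.124 mV


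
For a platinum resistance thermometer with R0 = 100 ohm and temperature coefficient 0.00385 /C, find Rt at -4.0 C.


The RTD equation: Rt = R0 * (1 + alpha * T).
Rt = 100 * (1 + 0.00385 * -4.0)
Rt = 100 * (1 + -0.0154)
Rt = 100 * 0.9846
Rt = 98.46 ohm

98.46 ohm


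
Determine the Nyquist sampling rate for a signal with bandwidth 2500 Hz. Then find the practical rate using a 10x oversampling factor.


By Nyquist theorem, fs_min = 2 * fmax.
fs_min = 2 * 2500 = 5000 Hz
Practical rate = 10 * fs_min = 10 * 5000 = 50000 Hz

fs_min = 5000 Hz, fs_practical = 50000 Hz


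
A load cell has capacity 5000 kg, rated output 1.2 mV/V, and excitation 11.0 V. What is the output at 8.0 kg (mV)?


Vout = rated_output * Vex * (load / capacity).
Vout = 1.2 * 11.0 * (8.0 / 5000)
Vout = 1.2 * 11.0 * 0.0016
Vout = 0.021 mV

0.021 mV


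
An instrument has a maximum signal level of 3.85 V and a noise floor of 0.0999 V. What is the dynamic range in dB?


Dynamic range = 20 * log10(Vmax / Vnoise).
DR = 20 * log10(3.85 / 0.0999)
DR = 20 * log10(38.54)
DR = 31.72 dB

31.72 dB


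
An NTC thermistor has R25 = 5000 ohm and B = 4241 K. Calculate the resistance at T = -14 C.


NTC thermistor equation: Rt = R25 * exp(B * (1/T - 1/T25)).
T in Kelvin: 259.15 K, T25 = 298.15 K
1/T - 1/T25 = 1/259.15 - 1/298.15 = 0.00050475
B * (1/T - 1/T25) = 4241 * 0.00050475 = 2.1407
Rt = 5000 * exp(2.1407) = 42525.1 ohm

42525.1 ohm


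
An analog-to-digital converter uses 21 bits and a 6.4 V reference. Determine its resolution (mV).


The resolution (LSB) of an ADC is Vref / 2^n.
LSB = 6.4 / 2^21
LSB = 6.4 / 2097152
LSB = 3.05e-06 V = 0.00305176 mV

0.00305176 mV


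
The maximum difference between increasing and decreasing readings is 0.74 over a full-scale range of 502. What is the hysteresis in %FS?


Hysteresis = (max difference / full scale) * 100%.
H = (0.74 / 502) * 100
H = 0.147 %FS

0.147 %FS


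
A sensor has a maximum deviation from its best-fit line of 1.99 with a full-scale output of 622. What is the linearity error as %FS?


Linearity error = (max deviation / full scale) * 100%.
Linearity = (1.99 / 622) * 100
Linearity = 0.32 %FS

0.32 %FS


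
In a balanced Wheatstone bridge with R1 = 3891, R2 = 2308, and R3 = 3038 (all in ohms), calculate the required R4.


At balance: R1*R4 = R2*R3, so R4 = R2*R3/R1.
R4 = 2308 * 3038 / 3891
R4 = 7011704 / 3891
R4 = 1802.03 ohm

1802.03 ohm


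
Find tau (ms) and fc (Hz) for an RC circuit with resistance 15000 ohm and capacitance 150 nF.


Time constant: tau = R * C.
tau = 15000 * 1.50e-07 = 0.00225 s
tau = 2.25 ms
Cutoff frequency: fc = 1 / (2*pi*R*C).
fc = 1 / (2*pi*0.00225) = 70.74 Hz

tau = 2.25 ms, fc = 70.74 Hz


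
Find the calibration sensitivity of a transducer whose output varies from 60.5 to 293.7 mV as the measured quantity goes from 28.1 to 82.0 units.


Sensitivity = (y2 - y1) / (x2 - x1).
S = (293.7 - 60.5) / (82.0 - 28.1)
S = 233.2 / 53.9
S = 4.3265 mV/unit

4.3265 mV/unit


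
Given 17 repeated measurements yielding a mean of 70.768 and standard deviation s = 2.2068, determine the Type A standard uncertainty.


The standard uncertainty for Type A evaluation is u = s / sqrt(n).
u = 2.2068 / sqrt(17)
u = 2.2068 / 4.1231
u = 0.5352

0.5352


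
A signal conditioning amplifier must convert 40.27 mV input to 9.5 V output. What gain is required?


Gain = Vout / Vin (converting to same units).
G = 9.5 V / 40.27 mV
G = 9500.0 mV / 40.27 mV
G = 235.91

235.91


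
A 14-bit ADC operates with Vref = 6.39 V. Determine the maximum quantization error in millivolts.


The maximum quantization error is +/- LSB/2.
LSB = Vref / 2^n = 6.39 / 16384 = 0.00039001 V
Max error = LSB / 2 = 0.00039001 / 2 = 0.00019501 V
Max error = 0.195 mV

0.195 mV


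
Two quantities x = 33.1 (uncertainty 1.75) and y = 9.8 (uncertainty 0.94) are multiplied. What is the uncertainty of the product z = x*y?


For a product z = x*y, the relative uncertainty is:
uz/z = sqrt((ux/x)^2 + (uy/y)^2)
Relative uncertainties: ux/x = 1.75/33.1 = 0.05287
uy/y = 0.94/9.8 = 0.095918
z = 33.1 * 9.8 = 324.4
uz = 324.4 * sqrt(0.05287^2 + 0.095918^2) = 35.528

35.528


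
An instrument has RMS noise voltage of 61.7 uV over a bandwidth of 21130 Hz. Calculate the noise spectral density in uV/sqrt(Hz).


Noise spectral density = Vrms / sqrt(BW).
NSD = 61.7 / sqrt(21130)
NSD = 61.7 / 145.3616
NSD = 0.4245 uV/sqrt(Hz)

0.4245 uV/sqrt(Hz)


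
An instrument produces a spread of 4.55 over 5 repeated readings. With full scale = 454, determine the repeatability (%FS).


Repeatability = (spread / full scale) * 100%.
R = (4.55 / 454) * 100
R = 1.002 %FS

1.002 %FS


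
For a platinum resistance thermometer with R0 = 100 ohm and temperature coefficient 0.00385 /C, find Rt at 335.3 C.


The RTD equation: Rt = R0 * (1 + alpha * T).
Rt = 100 * (1 + 0.00385 * 335.3)
Rt = 100 * (1 + 1.290905)
Rt = 100 * 2.290905
Rt = 229.091 ohm

229.091 ohm


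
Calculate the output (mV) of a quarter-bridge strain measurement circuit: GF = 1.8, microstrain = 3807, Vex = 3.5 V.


Quarter bridge output: Vout = (GF * epsilon * Vex) / 4.
Vout = (1.8 * 3807e-6 * 3.5) / 4
Vout = 0.0239841 / 4 V
Vout = 0.00599603 V = 5.996 mV

5.996 mV


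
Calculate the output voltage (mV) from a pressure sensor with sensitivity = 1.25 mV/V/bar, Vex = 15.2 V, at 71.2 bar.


Output = sensitivity * Vex * P.
Vout = 1.25 * 15.2 * 71.2
Vout = 19.0 * 71.2
Vout = 1352.8 mV

1352.8 mV


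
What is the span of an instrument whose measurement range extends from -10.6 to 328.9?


Span = upper range - lower range.
Span = 328.9 - (-10.6)
Span = 339.5

339.5


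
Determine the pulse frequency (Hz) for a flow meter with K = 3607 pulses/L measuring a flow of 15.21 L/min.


Frequency = K * Q / 60 (converting L/min to L/s).
f = 3607 * 15.21 / 60
f = 54862.47 / 60
f = 914.37 Hz

914.37 Hz


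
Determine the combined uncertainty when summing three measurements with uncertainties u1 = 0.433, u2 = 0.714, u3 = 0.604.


For a sum of independent quantities, uc = sqrt(u1^2 + u2^2 + u3^2).
uc = sqrt(0.433^2 + 0.714^2 + 0.604^2)
uc = sqrt(0.187489 + 0.509796 + 0.364816)
uc = 1.0306

1.0306


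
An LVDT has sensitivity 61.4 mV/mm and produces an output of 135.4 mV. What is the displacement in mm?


Displacement = Vout / sensitivity.
d = 135.4 / 61.4
d = 2.205 mm

2.205 mm


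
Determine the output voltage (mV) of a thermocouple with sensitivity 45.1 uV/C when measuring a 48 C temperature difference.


The thermocouple output V = sensitivity * dT.
V = 45.1 uV/C * 48 C
V = 2164.8 uV
V = 2.165 mV

2.165 mV


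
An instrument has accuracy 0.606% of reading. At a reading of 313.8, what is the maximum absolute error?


Absolute error = (accuracy% / 100) * reading.
Error = (0.606 / 100) * 313.8
Error = 0.00606 * 313.8
Error = 1.9016

1.9016


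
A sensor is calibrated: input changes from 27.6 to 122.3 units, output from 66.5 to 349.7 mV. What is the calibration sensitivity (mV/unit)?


Sensitivity = (y2 - y1) / (x2 - x1).
S = (349.7 - 66.5) / (122.3 - 27.6)
S = 283.2 / 94.7
S = 2.9905 mV/unit

2.9905 mV/unit


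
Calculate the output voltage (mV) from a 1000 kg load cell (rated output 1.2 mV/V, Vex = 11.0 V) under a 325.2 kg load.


Vout = rated_output * Vex * (load / capacity).
Vout = 1.2 * 11.0 * (325.2 / 1000)
Vout = 1.2 * 11.0 * 0.3252
Vout = 4.293 mV

4.293 mV


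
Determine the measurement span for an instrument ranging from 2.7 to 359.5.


Span = upper range - lower range.
Span = 359.5 - (2.7)
Span = 356.8

356.8


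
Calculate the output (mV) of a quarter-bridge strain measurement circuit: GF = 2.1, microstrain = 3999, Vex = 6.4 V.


Quarter bridge output: Vout = (GF * epsilon * Vex) / 4.
Vout = (2.1 * 3999e-6 * 6.4) / 4
Vout = 0.05374656 / 4 V
Vout = 0.01343664 V = 13.4366 mV

13.4366 mV


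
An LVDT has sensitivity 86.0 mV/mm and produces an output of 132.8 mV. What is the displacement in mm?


Displacement = Vout / sensitivity.
d = 132.8 / 86.0
d = 1.544 mm

1.544 mm


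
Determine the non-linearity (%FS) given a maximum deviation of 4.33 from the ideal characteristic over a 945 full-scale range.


Linearity error = (max deviation / full scale) * 100%.
Linearity = (4.33 / 945) * 100
Linearity = 0.458 %FS

0.458 %FS


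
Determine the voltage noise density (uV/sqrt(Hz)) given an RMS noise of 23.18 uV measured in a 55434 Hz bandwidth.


Noise spectral density = Vrms / sqrt(BW).
NSD = 23.18 / sqrt(55434)
NSD = 23.18 / 235.4443
NSD = 0.0985 uV/sqrt(Hz)

0.0985 uV/sqrt(Hz)


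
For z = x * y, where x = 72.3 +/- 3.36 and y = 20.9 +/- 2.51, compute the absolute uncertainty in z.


For a product z = x*y, the relative uncertainty is:
uz/z = sqrt((ux/x)^2 + (uy/y)^2)
Relative uncertainties: ux/x = 3.36/72.3 = 0.046473
uy/y = 2.51/20.9 = 0.120096
z = 72.3 * 20.9 = 1511.1
uz = 1511.1 * sqrt(0.046473^2 + 0.120096^2) = 194.586

194.586


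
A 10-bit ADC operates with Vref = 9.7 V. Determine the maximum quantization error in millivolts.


The maximum quantization error is +/- LSB/2.
LSB = Vref / 2^n = 9.7 / 1024 = 0.00947266 V
Max error = LSB / 2 = 0.00947266 / 2 = 0.00473633 V
Max error = 4.7363 mV

4.7363 mV


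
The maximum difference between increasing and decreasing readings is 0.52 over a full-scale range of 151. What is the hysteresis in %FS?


Hysteresis = (max difference / full scale) * 100%.
H = (0.52 / 151) * 100
H = 0.344 %FS

0.344 %FS


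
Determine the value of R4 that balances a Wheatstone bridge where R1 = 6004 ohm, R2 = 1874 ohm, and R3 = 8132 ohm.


At balance: R1*R4 = R2*R3, so R4 = R2*R3/R1.
R4 = 1874 * 8132 / 6004
R4 = 15239368 / 6004
R4 = 2538.2 ohm

2538.2 ohm


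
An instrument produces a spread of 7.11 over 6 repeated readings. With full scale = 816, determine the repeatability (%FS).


Repeatability = (spread / full scale) * 100%.
R = (7.11 / 816) * 100
R = 0.871 %FS

0.871 %FS


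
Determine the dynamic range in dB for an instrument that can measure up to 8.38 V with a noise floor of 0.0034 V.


Dynamic range = 20 * log10(Vmax / Vnoise).
DR = 20 * log10(8.38 / 0.0034)
DR = 20 * log10(2464.71)
DR = 67.84 dB

67.84 dB


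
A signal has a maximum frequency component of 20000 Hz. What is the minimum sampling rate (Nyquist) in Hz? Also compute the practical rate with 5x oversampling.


By Nyquist theorem, fs_min = 2 * fmax.
fs_min = 2 * 20000 = 40000 Hz
Practical rate = 5 * fs_min = 5 * 40000 = 200000 Hz

fs_min = 40000 Hz, fs_practical = 200000 Hz


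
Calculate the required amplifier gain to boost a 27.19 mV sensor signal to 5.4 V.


Gain = Vout / Vin (converting to same units).
G = 5.4 V / 27.19 mV
G = 5400.0 mV / 27.19 mV
G = 198.6

198.6


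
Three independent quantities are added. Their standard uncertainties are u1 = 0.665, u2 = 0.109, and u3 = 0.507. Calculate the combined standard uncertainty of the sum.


For a sum of independent quantities, uc = sqrt(u1^2 + u2^2 + u3^2).
uc = sqrt(0.665^2 + 0.109^2 + 0.507^2)
uc = sqrt(0.442225 + 0.011881 + 0.257049)
uc = 0.8433

0.8433


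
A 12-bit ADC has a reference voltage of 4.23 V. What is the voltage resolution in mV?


The resolution (LSB) of an ADC is Vref / 2^n.
LSB = 4.23 / 2^12
LSB = 4.23 / 4096
LSB = 0.00103271 V = 1.03271484 mV

1.03271484 mV


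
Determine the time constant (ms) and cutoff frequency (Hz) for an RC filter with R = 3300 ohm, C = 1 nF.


Time constant: tau = R * C.
tau = 3300 * 1.00e-09 = 3.3e-06 s
tau = 0.0033 ms
Cutoff frequency: fc = 1 / (2*pi*R*C).
fc = 1 / (2*pi*3.3e-06) = 48228.77 Hz

tau = 0.0033 ms, fc = 48228.77 Hz


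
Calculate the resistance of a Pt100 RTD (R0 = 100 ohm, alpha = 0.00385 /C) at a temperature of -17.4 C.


The RTD equation: Rt = R0 * (1 + alpha * T).
Rt = 100 * (1 + 0.00385 * -17.4)
Rt = 100 * (1 + -0.06699)
Rt = 100 * 0.93301
Rt = 93.301 ohm

93.301 ohm


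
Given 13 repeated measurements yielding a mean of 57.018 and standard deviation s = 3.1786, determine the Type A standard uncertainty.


The standard uncertainty for Type A evaluation is u = s / sqrt(n).
u = 3.1786 / sqrt(13)
u = 3.1786 / 3.6056
u = 0.8816

0.8816


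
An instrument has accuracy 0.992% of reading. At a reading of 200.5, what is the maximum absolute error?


Absolute error = (accuracy% / 100) * reading.
Error = (0.992 / 100) * 200.5
Error = 0.00992 * 200.5
Error = 1.989

1.989


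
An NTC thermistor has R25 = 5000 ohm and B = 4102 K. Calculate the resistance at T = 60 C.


NTC thermistor equation: Rt = R25 * exp(B * (1/T - 1/T25)).
T in Kelvin: 333.15 K, T25 = 298.15 K
1/T - 1/T25 = 1/333.15 - 1/298.15 = -0.00035237
B * (1/T - 1/T25) = 4102 * -0.00035237 = -1.4454
Rt = 5000 * exp(-1.4454) = 1178.3 ohm

1178.3 ohm


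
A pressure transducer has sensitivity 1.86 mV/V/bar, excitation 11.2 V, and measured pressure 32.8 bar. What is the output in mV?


Output = sensitivity * Vex * P.
Vout = 1.86 * 11.2 * 32.8
Vout = 20.832 * 32.8
Vout = 683.29 mV

683.29 mV


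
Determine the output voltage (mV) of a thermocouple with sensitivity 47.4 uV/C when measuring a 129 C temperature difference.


The thermocouple output V = sensitivity * dT.
V = 47.4 uV/C * 129 C
V = 6114.6 uV
V = 6.115 mV

6.115 mV


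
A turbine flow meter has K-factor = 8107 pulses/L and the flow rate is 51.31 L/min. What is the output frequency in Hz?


Frequency = K * Q / 60 (converting L/min to L/s).
f = 8107 * 51.31 / 60
f = 415970.17 / 60
f = 6932.84 Hz

6932.84 Hz


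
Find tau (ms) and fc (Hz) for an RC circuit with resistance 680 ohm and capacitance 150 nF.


Time constant: tau = R * C.
tau = 680 * 1.50e-07 = 0.000102 s
tau = 0.102 ms
Cutoff frequency: fc = 1 / (2*pi*R*C).
fc = 1 / (2*pi*0.000102) = 1560.34 Hz

tau = 0.102 ms, fc = 1560.34 Hz


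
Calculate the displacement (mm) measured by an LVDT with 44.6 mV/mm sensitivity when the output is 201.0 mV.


Displacement = Vout / sensitivity.
d = 201.0 / 44.6
d = 4.507 mm

4.507 mm


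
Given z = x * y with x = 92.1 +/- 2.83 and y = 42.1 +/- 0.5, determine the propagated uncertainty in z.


For a product z = x*y, the relative uncertainty is:
uz/z = sqrt((ux/x)^2 + (uy/y)^2)
Relative uncertainties: ux/x = 2.83/92.1 = 0.030727
uy/y = 0.5/42.1 = 0.011876
z = 92.1 * 42.1 = 3877.4
uz = 3877.4 * sqrt(0.030727^2 + 0.011876^2) = 127.733

127.733
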